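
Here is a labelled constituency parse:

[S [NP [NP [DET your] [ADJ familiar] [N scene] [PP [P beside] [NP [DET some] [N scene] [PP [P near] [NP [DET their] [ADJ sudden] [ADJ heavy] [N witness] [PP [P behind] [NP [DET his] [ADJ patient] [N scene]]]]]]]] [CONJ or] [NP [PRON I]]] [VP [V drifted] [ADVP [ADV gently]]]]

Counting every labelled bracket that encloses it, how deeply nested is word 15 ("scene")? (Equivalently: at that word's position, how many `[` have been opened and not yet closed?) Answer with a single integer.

10

Counting open brackets not yet closed at "scene": [S [NP [NP [PP [NP [PP [NP [PP [NP [N = 10.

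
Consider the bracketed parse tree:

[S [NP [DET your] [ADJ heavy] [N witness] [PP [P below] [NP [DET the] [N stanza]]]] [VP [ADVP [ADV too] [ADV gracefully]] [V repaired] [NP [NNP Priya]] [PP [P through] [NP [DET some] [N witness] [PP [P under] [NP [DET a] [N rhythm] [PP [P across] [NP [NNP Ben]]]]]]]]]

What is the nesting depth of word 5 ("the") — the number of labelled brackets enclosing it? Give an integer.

5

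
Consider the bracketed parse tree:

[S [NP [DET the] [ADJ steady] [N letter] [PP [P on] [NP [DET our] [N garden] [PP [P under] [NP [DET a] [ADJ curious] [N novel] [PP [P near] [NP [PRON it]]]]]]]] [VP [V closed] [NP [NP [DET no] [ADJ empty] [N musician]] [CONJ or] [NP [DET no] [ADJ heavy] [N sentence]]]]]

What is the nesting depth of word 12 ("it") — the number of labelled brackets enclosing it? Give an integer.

9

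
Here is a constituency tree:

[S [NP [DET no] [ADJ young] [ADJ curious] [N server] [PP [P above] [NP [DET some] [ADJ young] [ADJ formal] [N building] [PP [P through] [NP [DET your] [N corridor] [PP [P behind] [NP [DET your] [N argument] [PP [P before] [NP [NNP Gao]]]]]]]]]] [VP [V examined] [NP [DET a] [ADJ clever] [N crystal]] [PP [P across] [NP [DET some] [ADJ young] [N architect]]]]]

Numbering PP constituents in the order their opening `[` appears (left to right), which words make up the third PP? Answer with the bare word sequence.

behind your argument before Gao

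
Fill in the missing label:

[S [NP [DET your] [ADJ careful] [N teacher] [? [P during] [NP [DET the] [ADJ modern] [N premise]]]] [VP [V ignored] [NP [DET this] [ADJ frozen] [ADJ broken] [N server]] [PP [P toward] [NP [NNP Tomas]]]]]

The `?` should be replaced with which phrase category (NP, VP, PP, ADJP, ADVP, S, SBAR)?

PP

Looking at what the `?` directly dominates — P 'during', NP — this is a prepositional phrase (PP).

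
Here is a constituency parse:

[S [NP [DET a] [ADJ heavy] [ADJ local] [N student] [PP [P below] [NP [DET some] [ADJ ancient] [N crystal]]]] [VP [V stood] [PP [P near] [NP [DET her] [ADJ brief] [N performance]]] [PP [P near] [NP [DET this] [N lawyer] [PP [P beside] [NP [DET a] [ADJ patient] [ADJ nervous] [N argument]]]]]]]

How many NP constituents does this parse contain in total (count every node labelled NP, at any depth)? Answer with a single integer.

5

Scanning left to right, an opening `[NP` appears at word positions 1, 6, 11, 15, 18 — 5 in total.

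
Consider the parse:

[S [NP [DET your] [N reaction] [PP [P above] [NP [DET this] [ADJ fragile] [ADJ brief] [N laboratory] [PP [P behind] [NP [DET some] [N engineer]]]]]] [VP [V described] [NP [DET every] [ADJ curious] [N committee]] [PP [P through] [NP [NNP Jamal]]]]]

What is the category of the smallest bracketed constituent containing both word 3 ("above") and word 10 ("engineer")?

PP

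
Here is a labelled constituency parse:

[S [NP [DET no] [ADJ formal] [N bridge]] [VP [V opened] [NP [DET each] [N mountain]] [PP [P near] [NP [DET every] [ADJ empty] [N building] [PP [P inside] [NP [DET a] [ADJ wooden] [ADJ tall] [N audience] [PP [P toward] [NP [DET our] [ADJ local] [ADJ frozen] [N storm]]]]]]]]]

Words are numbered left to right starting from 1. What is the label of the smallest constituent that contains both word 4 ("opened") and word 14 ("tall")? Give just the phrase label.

Both words fall inside [VP opened each mountain near every empty building inside a wooden tall audience toward our local frozen storm] (words 4–20), and no smaller constituent contains them both. Label: VP.

VP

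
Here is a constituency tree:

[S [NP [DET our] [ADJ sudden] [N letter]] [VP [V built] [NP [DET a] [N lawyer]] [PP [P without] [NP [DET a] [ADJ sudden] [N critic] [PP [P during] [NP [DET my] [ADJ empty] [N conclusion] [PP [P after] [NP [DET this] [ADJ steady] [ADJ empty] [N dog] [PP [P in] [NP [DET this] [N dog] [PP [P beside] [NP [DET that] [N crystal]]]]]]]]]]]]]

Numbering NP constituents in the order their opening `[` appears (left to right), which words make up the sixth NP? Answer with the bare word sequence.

this dog beside that crystal

The NP opening brackets appear, in order, over: "our sudden letter"; "a lawyer"; "a sudden critic during my empty conclusion after this steady empty dog in this dog beside that crystal"; "my empty conclusion after this steady empty dog in this dog beside that crystal"; "this steady empty dog in this dog beside that crystal"; "this dog beside that crystal"; "that crystal". The sixth one spans "this dog beside that crystal".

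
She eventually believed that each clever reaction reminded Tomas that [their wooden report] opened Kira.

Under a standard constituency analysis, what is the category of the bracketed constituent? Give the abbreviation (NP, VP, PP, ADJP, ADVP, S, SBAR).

NP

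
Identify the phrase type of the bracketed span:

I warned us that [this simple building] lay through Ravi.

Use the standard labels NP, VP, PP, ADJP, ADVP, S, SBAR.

NP

"building" is the head of the bracketed span, so the span is a noun phrase: NP.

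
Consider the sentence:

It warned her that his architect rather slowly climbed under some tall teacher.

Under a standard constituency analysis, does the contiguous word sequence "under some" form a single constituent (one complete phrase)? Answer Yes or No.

No

The smallest constituent containing the whole sequence is the prepositional phrase [PP under some tall teacher], but the sequence is only part of it — it straddles the boundary between preposition "under" and noun phrase "some tall teacher".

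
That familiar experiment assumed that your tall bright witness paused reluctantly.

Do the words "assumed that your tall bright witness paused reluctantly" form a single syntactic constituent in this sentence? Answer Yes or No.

These words form the whole verb phrase headed by "assumed", so yes — one constituent.

Yes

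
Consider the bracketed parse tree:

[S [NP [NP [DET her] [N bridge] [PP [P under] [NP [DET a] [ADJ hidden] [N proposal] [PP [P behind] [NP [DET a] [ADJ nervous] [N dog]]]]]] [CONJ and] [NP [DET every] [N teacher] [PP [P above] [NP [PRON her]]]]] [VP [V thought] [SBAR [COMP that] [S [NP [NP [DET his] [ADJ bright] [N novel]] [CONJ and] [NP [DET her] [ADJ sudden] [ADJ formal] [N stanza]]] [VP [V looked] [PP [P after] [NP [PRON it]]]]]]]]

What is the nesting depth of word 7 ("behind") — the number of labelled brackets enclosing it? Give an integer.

7

Path from the root down to the word: S → NP → NP → PP → NP → PP → P. That is 7 enclosing brackets.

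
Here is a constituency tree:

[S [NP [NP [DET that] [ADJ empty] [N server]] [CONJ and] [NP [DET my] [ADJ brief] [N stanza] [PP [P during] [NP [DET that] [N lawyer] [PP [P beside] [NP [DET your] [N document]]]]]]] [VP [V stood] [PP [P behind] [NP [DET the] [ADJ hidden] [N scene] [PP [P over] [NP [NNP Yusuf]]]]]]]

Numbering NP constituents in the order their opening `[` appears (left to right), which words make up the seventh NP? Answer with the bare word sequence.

Yusuf

The NP opening brackets appear, in order, over: "that empty server and my brief stanza during that lawyer beside your document"; "that empty server"; "my brief stanza during that lawyer beside your document"; "that lawyer beside your document"; "your document"; "the hidden scene over Yusuf"; "Yusuf". The seventh one spans "Yusuf".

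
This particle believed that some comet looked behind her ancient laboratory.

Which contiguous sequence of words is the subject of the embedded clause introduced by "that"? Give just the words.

some comet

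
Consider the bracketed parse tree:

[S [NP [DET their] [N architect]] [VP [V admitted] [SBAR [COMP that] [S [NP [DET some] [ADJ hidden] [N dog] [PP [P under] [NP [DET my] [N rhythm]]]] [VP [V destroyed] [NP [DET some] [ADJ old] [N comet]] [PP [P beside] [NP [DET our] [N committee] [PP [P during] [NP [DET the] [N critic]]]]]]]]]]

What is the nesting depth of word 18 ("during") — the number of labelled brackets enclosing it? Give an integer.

9

Counting open brackets not yet closed at "during": [S [VP [SBAR [S [VP [PP [NP [PP [P = 9.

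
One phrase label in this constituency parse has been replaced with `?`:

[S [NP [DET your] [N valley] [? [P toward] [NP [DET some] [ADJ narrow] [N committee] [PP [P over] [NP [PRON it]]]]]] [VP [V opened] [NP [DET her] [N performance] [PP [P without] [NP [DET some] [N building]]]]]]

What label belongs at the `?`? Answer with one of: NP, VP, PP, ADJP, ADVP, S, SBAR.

PP

Looking at what the `?` directly dominates — P 'toward', NP — this is a prepositional phrase (PP).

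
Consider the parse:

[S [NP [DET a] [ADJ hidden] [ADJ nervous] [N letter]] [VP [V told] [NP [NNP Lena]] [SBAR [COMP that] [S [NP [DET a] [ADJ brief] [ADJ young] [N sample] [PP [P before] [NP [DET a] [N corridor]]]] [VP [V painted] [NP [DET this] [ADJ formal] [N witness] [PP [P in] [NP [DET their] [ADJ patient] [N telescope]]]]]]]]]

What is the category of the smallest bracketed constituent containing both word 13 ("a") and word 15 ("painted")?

Both words fall inside [S a brief young sample before a corridor painted this formal witness in their patient telescope] (words 8–22), and no smaller constituent contains them both. Label: S.

S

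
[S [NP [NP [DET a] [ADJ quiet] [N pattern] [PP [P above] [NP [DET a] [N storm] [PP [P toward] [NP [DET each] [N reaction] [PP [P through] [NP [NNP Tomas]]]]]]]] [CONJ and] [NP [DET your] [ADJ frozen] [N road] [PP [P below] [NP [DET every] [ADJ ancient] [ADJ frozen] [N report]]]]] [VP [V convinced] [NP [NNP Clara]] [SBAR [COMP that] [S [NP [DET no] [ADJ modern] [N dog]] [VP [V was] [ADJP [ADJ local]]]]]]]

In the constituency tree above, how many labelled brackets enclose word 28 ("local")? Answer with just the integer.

7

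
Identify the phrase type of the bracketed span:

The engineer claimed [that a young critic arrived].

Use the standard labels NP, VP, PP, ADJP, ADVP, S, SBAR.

SBAR

The bracketed span "that a young critic arrived" is headed by "that", making it a subordinate clause (SBAR).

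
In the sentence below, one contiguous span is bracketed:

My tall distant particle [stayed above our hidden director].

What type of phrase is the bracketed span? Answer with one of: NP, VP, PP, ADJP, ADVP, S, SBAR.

"stayed" is the head of the bracketed span, so the span is a verb phrase: VP.

VP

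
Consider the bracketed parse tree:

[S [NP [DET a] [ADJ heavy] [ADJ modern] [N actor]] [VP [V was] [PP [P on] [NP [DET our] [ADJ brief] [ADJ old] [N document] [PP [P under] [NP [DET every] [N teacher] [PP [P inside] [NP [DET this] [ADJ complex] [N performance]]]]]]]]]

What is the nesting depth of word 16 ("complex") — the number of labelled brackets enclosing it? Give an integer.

Counting open brackets not yet closed at "complex": [S [VP [PP [NP [PP [NP [PP [NP [ADJ = 9.

9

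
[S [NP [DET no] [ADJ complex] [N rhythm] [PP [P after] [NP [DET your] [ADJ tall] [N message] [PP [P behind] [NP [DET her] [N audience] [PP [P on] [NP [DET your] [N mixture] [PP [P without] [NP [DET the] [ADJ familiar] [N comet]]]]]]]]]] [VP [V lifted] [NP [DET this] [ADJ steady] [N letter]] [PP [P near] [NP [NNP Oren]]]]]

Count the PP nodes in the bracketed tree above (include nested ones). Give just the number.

5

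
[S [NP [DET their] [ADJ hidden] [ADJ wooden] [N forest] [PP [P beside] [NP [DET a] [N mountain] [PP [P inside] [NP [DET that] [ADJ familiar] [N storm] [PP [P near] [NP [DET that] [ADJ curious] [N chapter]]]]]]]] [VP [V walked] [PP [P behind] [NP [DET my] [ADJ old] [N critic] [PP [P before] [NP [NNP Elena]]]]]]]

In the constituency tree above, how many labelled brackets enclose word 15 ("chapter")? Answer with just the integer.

9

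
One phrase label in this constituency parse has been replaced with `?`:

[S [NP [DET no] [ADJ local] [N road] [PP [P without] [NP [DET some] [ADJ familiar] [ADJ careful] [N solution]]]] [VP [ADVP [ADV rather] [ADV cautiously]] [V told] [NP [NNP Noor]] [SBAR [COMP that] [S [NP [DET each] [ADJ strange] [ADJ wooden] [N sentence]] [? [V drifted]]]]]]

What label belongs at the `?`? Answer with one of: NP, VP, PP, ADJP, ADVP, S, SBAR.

Looking at what the `?` directly dominates — V 'drifted' — this is a verb phrase (VP).

VP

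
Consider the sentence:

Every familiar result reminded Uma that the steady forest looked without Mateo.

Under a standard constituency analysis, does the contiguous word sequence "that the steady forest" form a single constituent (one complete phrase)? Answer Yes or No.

No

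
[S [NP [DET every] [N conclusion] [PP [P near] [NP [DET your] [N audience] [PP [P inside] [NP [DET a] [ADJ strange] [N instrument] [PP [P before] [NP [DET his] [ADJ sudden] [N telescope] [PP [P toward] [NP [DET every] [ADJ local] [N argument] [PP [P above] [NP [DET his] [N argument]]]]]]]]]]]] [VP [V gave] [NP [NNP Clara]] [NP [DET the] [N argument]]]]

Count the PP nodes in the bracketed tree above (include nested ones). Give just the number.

5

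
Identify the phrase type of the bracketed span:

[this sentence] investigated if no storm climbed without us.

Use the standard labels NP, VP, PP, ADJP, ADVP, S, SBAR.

NP

The bracketed span "this sentence" is headed by "sentence", making it a noun phrase (NP).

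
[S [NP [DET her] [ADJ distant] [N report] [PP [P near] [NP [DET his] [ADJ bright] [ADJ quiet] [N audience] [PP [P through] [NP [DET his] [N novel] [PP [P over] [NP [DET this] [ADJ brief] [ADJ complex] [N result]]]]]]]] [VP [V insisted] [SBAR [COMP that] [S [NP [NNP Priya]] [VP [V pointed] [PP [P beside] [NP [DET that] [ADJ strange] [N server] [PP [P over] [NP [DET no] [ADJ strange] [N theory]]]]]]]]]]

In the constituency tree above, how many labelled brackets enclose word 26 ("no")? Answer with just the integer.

Path from the root down to the word: S → VP → SBAR → S → VP → PP → NP → PP → NP → DET. That is 10 enclosing brackets.

10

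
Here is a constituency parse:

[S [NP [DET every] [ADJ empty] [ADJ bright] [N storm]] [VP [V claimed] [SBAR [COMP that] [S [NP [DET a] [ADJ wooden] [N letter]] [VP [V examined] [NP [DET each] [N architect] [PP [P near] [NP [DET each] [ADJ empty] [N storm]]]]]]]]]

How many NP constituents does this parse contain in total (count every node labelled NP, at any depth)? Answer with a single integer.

Scanning left to right, an opening `[NP` appears at word positions 1, 7, 11, 14 — 4 in total.

4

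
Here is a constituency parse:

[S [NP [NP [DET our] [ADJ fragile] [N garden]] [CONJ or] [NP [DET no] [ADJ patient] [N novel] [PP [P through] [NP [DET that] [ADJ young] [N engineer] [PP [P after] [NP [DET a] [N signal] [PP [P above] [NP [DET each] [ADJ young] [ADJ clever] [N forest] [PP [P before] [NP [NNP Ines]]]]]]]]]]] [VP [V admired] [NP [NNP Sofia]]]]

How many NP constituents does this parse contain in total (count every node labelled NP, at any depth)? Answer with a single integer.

8

Listing each NP by its span: [NP our fragile garden or no patient novel through that young engineer after a signal above each young clever forest before Ines]; [NP our fragile garden]; [NP no patient novel through that young engineer after a signal above each young clever forest before Ines]; [NP that young engineer after a signal above each young clever forest before Ines]; [NP a signal above each young clever forest before Ines]; [NP each young clever forest before Ines] … — that makes 8.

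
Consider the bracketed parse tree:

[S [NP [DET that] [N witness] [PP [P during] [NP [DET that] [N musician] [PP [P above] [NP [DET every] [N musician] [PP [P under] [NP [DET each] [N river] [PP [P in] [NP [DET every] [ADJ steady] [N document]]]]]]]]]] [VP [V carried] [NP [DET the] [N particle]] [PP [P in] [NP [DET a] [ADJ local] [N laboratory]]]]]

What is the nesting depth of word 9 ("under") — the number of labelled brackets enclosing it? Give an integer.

8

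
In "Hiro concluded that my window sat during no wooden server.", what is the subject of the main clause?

Hiro

The subject of the main clause is the NP immediately before the verb "concluded": "Hiro".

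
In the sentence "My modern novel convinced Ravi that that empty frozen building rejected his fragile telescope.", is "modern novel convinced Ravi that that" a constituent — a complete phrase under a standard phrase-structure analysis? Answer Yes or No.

The smallest constituent containing the whole sequence is the clause [S my modern novel convinced Ravi that that empty frozen building rejected his fragile telescope], but the sequence is only part of it — it straddles the boundary between noun phrase "my modern novel" and verb phrase "convinced Ravi that that empty frozen building rejected his fragile telescope".

No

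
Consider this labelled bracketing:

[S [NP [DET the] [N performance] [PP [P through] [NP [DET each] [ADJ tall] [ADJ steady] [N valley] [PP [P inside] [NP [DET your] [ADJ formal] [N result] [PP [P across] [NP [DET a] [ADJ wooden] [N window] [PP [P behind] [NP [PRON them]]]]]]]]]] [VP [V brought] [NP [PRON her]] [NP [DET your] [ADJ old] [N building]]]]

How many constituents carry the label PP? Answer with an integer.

4

The PP constituents are: [PP through each tall steady valley inside your formal result across a wooden window behind them]; [PP inside your formal result across a wooden window behind them]; [PP across a wooden window behind them]; [PP behind them]. Total: 4.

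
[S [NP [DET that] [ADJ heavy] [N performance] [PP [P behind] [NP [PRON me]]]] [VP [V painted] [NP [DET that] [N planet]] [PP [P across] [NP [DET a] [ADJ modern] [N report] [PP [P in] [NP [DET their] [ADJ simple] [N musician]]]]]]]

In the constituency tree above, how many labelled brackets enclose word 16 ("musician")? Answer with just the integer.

Path from the root down to the word: S → VP → PP → NP → PP → NP → N. That is 7 enclosing brackets.

7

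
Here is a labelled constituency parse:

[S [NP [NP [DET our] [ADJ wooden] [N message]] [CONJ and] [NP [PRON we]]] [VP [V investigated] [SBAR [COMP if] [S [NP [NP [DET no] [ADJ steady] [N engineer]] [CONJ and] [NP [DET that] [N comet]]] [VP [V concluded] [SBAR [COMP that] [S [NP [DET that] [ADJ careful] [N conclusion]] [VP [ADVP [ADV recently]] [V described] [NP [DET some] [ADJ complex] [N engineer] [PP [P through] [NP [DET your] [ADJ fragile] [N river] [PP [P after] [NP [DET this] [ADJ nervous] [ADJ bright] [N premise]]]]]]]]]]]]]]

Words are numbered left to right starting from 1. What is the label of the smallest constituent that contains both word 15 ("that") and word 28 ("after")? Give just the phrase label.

SBAR

Word 15 lies under S → VP → SBAR → S → VP → SBAR → COMP; word 28 lies under S → VP → SBAR → S → VP → SBAR → S → VP → NP → PP → NP → PP → P. The lowest shared node is the SBAR.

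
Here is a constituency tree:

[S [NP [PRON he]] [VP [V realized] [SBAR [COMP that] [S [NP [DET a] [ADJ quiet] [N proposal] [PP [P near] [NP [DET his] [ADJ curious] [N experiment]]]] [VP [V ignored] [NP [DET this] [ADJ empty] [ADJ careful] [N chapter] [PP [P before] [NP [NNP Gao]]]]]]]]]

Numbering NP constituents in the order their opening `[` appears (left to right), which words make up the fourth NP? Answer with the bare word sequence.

this empty careful chapter before Gao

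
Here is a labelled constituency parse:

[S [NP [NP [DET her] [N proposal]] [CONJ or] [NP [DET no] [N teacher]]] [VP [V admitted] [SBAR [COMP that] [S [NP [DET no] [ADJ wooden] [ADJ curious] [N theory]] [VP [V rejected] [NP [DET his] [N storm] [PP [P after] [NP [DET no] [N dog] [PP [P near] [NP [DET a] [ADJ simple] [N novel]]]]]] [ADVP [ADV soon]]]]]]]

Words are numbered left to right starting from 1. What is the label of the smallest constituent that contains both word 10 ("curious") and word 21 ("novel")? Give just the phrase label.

S

The smallest bracket enclosing both words is [S no wooden curious theory rejected his storm after no dog near a simple novel soon], so the label is S.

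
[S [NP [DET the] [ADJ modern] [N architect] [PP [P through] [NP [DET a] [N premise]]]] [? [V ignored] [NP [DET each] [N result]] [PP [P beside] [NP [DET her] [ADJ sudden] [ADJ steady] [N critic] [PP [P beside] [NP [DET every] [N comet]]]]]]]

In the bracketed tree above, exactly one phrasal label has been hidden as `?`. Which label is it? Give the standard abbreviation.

VP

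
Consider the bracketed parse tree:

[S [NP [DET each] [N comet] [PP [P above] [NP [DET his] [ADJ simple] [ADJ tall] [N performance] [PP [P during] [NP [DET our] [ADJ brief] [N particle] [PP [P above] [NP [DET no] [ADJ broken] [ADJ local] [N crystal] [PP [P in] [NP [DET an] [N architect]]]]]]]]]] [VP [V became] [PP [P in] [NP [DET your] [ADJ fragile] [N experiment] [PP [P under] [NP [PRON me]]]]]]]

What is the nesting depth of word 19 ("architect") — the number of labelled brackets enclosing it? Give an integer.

11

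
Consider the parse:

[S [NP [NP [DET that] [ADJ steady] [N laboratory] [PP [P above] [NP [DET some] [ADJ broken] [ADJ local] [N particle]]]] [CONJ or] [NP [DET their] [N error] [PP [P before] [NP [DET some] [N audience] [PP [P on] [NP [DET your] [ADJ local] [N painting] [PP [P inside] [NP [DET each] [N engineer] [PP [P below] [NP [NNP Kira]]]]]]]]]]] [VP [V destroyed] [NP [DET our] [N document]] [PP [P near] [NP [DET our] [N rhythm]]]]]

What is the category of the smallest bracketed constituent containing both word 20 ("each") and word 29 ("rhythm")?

S

Both words fall inside [S that steady laboratory above some broken local particle or their error before some audience on your local painting inside each engineer below Kira destroyed our document near our rhythm] (words 1–29), and no smaller constituent contains them both. Label: S.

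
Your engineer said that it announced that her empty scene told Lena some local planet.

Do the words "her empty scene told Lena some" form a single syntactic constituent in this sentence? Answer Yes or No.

No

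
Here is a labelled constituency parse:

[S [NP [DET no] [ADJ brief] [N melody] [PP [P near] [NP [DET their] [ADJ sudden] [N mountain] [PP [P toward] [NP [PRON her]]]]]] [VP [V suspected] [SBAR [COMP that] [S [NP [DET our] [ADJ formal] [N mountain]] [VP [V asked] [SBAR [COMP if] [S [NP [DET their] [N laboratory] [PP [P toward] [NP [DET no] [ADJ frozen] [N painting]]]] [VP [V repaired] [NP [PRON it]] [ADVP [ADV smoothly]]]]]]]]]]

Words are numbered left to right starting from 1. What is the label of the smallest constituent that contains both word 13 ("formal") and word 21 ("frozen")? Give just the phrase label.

S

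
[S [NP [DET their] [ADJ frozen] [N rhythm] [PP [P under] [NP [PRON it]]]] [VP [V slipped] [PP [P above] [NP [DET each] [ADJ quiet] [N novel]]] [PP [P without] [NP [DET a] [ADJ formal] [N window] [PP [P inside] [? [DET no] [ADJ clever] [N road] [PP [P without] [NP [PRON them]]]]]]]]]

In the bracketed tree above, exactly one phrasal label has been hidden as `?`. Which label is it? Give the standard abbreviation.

A constituent whose immediate children are DET 'no', ADJ 'clever', N 'road', PP is a noun phrase: NP.

NP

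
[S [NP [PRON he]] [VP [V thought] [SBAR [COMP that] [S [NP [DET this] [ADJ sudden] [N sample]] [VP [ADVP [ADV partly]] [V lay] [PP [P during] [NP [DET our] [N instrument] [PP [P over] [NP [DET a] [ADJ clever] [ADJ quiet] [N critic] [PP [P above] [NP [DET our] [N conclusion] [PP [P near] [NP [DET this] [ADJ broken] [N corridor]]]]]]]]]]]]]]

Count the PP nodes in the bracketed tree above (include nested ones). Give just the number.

4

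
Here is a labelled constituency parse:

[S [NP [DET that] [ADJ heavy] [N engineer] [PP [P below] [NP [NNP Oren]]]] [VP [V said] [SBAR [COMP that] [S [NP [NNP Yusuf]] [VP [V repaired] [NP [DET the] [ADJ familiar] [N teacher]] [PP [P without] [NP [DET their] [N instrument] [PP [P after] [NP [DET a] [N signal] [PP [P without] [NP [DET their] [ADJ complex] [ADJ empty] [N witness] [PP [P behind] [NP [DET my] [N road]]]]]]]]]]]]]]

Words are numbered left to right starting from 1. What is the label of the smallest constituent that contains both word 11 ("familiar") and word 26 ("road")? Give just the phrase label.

VP

The smallest bracket enclosing both words is [VP repaired the familiar teacher without their instrument after a signal without their complex empty witness behind my road], so the label is VP.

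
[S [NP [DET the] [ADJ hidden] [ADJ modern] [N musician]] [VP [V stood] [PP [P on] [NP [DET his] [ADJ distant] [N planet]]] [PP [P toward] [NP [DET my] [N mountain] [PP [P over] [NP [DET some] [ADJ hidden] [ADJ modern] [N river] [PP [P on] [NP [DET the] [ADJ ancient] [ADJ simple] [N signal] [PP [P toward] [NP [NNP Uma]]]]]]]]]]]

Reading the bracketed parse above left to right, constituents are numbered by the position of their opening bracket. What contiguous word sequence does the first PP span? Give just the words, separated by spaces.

The PP opening brackets appear, in order, over: "on his distant planet"; "toward my mountain over some hidden modern river on the ancient simple signal toward Uma"; "over some hidden modern river on the ancient simple signal toward Uma"; "on the ancient simple signal toward Uma"; "toward Uma". The first one spans "on his distant planet".

on his distant planet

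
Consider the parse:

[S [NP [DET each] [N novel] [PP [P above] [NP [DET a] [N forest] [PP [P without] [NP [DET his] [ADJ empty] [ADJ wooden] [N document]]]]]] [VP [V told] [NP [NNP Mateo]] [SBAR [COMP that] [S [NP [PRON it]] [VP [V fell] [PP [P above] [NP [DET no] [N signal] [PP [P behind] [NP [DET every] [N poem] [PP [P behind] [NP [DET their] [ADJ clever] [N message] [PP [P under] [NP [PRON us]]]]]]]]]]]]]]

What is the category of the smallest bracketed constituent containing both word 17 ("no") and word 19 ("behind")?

NP

The smallest bracket enclosing both words is [NP no signal behind every poem behind their clever message under us], so the label is NP.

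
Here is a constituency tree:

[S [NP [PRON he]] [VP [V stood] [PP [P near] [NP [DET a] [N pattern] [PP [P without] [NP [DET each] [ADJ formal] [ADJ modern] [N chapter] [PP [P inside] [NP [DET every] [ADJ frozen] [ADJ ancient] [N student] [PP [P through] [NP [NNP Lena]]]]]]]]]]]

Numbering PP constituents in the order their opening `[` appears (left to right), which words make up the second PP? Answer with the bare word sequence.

without each formal modern chapter inside every frozen ancient student through Lena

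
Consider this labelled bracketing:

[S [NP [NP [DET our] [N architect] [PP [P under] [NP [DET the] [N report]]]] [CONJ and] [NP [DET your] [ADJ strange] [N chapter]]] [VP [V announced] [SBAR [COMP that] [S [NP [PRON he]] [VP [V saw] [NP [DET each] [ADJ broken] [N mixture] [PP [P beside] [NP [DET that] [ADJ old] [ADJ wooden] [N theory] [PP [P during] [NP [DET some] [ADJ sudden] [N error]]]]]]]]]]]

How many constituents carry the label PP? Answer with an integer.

3

The PP constituents are: [PP under the report]; [PP beside that old wooden theory during some sudden error]; [PP during some sudden error]. Total: 3.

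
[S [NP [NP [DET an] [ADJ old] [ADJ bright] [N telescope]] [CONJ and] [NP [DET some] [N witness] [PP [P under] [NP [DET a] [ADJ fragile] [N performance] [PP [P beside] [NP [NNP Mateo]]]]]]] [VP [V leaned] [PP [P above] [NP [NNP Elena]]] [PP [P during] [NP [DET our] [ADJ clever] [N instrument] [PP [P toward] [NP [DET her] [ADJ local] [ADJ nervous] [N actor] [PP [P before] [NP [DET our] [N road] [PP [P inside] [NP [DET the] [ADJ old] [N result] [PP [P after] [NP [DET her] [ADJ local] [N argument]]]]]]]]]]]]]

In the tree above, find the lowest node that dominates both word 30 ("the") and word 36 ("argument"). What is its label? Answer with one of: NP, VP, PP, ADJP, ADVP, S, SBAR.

NP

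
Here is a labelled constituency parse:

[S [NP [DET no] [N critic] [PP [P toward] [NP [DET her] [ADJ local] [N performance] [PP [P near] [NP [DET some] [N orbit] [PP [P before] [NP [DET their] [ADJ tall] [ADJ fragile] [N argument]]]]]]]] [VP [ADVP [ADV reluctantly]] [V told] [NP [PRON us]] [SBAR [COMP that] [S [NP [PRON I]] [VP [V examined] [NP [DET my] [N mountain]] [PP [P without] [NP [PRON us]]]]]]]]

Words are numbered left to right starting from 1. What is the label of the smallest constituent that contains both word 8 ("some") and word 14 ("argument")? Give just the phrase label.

NP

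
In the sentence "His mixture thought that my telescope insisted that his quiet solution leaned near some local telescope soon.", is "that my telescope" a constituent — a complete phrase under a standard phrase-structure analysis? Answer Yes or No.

The sequence begins inside the complementizer "that" and ends inside the clause "my telescope insisted that his quiet solution leaned near some local telescope soon"; it crosses a phrase boundary, so no single node in the tree spans exactly those words.

No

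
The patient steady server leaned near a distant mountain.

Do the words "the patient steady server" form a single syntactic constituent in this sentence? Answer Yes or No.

Yes

The sequence corresponds to a single NP node — the noun phrase "the patient steady server".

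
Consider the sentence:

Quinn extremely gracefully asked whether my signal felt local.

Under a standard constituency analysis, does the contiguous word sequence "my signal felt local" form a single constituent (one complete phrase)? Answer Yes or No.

These words form the whole clause headed by "felt", so yes — one constituent.

Yes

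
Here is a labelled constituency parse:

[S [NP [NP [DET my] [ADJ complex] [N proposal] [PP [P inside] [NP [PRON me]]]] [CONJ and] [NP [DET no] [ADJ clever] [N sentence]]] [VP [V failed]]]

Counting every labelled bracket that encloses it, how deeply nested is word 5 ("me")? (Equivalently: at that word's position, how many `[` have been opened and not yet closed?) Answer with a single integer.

6

The word sits inside PRON, which is inside NP, inside PP, inside NP, inside NP, inside S — 6 brackets in all.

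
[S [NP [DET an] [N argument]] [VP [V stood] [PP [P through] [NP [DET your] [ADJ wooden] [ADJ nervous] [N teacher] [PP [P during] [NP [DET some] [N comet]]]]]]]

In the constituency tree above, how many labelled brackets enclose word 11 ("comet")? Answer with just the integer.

Counting open brackets not yet closed at "comet": [S [VP [PP [NP [PP [NP [N = 7.

7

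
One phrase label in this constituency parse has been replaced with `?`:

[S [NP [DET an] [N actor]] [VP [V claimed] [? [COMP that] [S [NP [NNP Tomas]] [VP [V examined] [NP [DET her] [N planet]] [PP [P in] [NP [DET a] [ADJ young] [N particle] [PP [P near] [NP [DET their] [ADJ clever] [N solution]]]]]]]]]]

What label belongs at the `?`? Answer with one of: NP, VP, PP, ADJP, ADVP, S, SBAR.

The `?` node immediately contains: COMP 'that', S. That is the internal structure of a subordinate clause, so the label is SBAR.

SBAR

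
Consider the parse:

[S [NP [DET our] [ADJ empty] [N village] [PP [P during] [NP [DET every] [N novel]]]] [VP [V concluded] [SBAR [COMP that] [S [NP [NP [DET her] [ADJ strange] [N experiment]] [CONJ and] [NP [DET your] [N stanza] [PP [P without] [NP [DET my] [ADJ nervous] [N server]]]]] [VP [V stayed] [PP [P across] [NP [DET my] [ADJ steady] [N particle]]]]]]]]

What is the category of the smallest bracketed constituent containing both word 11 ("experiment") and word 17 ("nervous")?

Word 11 lies under S → VP → SBAR → S → NP → NP → N; word 17 lies under S → VP → SBAR → S → NP → NP → PP → NP → ADJ. The lowest shared node is the NP.

NP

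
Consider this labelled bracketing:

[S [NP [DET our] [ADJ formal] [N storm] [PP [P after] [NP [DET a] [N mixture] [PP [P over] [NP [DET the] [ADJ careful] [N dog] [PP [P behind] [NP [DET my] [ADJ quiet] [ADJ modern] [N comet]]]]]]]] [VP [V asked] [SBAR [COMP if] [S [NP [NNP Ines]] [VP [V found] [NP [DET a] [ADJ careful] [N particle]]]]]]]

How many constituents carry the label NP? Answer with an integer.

6

Listing each NP by its span: [NP our formal storm after a mixture over the careful dog behind my quiet modern comet]; [NP a mixture over the careful dog behind my quiet modern comet]; [NP the careful dog behind my quiet modern comet]; [NP my quiet modern comet]; [NP Ines]; [NP a careful particle] — that makes 6.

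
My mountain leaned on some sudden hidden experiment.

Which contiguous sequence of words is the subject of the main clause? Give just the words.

my mountain

In the main clause the verb is "leaned"; the NP preceding it, "my mountain", is the subject.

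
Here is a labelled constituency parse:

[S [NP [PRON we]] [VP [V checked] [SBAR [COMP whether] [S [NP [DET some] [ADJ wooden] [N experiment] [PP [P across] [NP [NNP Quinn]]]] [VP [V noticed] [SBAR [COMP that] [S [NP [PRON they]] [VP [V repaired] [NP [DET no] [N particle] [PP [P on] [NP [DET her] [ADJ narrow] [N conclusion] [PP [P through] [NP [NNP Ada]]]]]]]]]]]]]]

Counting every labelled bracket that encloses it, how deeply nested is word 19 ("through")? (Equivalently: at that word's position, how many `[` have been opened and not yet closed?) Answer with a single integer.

13

Counting open brackets not yet closed at "through": [S [VP [SBAR [S [VP [SBAR [S [VP [NP [PP [NP [PP [P = 13.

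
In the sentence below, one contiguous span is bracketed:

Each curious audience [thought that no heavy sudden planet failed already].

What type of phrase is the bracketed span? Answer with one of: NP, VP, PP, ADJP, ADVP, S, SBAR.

VP

The bracketed span "thought that no heavy sudden planet failed already" is headed by "thought", making it a verb phrase (VP).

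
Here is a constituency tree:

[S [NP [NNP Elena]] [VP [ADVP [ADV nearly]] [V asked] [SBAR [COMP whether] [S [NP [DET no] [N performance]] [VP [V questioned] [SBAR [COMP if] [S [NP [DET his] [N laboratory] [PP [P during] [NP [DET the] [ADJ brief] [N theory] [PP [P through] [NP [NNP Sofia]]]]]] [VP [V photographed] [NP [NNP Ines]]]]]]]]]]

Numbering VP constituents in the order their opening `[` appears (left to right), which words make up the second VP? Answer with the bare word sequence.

questioned if his laboratory during the brief theory through Sofia photographed Ines

Opening `[VP` markers occur at word positions 2, 7, 17; the second of these opens the constituent [VP questioned if his laboratory during the brief theory through Sofia photographed Ines].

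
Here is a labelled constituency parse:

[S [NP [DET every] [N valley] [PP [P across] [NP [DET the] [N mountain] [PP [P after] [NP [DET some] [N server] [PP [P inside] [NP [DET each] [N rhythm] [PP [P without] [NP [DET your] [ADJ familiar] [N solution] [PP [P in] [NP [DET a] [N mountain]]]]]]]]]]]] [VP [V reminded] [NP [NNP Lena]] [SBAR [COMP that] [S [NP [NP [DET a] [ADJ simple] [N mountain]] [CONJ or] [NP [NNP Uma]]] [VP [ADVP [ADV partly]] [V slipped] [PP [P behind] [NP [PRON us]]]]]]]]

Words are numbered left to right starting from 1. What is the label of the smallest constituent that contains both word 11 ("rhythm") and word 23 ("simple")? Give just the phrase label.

S

Both words fall inside [S every valley across the mountain after some server inside each rhythm without your familiar solution in a mountain reminded Lena that a simple mountain or Uma partly slipped behind us] (words 1–30), and no smaller constituent contains them both. Label: S.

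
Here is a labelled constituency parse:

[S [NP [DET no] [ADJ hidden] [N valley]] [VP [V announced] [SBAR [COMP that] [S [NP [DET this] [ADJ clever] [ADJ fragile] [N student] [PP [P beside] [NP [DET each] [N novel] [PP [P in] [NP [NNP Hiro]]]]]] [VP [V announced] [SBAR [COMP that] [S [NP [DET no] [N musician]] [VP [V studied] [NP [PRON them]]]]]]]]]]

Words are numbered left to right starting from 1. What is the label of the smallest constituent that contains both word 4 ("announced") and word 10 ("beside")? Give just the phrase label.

VP

Both words fall inside [VP announced that this clever fragile student beside each novel in Hiro announced that no musician studied them] (words 4–20), and no smaller constituent contains them both. Label: VP.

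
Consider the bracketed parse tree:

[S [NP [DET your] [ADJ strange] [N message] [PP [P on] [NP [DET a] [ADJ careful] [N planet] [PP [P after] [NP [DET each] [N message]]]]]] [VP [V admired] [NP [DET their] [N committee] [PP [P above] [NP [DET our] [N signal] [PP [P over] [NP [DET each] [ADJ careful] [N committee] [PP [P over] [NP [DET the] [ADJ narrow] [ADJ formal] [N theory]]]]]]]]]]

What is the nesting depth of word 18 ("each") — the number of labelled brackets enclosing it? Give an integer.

The word sits inside DET, which is inside NP, inside PP, inside NP, inside PP, inside NP, inside VP, inside S — 8 brackets in all.

8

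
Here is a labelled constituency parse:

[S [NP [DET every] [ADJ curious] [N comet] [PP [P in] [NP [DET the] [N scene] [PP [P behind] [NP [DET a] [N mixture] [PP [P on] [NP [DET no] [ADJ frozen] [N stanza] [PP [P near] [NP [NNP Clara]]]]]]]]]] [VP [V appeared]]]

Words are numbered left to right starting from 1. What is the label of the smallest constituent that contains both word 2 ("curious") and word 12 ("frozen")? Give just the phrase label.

NP

Word 2 lies under S → NP → ADJ; word 12 lies under S → NP → PP → NP → PP → NP → PP → NP → ADJ. The lowest shared node is the NP.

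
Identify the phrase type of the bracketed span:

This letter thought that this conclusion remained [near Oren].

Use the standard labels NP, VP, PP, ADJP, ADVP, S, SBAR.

"near" is the head of the bracketed span, so the span is a prepositional phrase: PP.

PP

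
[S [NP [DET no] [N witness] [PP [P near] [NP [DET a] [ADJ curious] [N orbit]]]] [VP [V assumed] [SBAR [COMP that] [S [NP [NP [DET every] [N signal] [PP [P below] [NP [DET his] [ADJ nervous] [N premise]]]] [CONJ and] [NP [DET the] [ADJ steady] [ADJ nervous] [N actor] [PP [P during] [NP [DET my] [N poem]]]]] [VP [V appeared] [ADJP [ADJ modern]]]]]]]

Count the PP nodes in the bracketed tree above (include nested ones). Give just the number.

3

Scanning left to right, an opening `[PP` appears at word positions 3, 11, 20 — 3 in total.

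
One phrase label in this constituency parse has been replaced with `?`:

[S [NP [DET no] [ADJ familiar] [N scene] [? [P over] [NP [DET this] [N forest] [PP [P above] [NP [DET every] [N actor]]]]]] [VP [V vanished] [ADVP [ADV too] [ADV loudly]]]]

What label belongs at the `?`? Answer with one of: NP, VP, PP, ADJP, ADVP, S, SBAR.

PP

Looking at what the `?` directly dominates — P 'over', NP — this is a prepositional phrase (PP).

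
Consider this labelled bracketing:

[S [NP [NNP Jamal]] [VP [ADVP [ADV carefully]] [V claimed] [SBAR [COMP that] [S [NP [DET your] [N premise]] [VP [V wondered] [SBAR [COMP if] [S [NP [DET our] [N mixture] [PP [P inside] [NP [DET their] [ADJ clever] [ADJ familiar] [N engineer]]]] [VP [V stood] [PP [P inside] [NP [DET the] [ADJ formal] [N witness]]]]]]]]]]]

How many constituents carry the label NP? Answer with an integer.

5

Scanning left to right, an opening `[NP` appears at word positions 1, 5, 9, 12, 18 — 5 in total.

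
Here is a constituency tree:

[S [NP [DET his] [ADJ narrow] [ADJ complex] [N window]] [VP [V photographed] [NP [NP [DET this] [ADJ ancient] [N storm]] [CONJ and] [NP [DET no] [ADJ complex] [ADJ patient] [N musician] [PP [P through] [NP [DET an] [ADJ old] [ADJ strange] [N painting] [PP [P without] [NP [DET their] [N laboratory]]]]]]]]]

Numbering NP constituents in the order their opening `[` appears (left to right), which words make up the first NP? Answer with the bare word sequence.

his narrow complex window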